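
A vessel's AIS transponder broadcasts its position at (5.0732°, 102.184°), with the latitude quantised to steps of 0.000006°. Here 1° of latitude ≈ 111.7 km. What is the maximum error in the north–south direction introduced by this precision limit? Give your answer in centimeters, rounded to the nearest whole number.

With a 0.000006° grid the true value lies within half a step, ±0.000006°/2 = ±3e-06°, of the stored one.
Along the meridian that is 3e-06° × 111700 m/° = 0.3351 m.
That is 0.3351 m = 33.51 cm.

34 centimeters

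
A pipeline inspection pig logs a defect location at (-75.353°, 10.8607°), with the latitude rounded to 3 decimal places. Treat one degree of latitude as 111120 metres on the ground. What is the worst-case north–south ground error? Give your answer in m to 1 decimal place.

Rounding to 3 decimal places leaves the latitude within ±0.0005° of the true value.
North–south distance: 0.0005° × 111120 m/° = 55.56 m.

55.6 m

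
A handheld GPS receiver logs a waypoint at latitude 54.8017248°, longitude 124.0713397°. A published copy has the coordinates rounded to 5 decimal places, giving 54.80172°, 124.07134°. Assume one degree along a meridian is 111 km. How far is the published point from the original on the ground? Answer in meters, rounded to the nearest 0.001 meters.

0.533 meters

The latitude changed by +0.0000048° and the longitude by -0.0000003°.
North–south shift: 0.0000048 × 111000 = 0.5328 m.
E–W at 54.8017°: -0.0000003° × 111000 × cos 54.8017° = -0.0000003 × 111000 × 0.5764 ≈ -0.0191944 m.
Hypotenuse of the two orthogonal shifts: √(0.5328² + 0.0191944²) = 0.533146 m.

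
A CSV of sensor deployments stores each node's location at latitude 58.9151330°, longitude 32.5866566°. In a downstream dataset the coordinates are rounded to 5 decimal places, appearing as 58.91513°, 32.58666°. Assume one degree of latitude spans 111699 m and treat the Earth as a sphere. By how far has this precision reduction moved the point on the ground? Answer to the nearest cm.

39 cm

The latitude changed by +0.0000030° and the longitude by -0.0000034°.
N–S: 0.0000030° × 111699 m/° = 0.335097 m.
East–west at this latitude: -0.0000034° × 111699 × cos 58.9151° ≈ -0.0000034 × 57671 = -0.196081 m.
Hypotenuse of the two orthogonal shifts: √(0.335097² + 0.196081²) = 0.38825 m.
That is 0.38825 m = 38.825 cm.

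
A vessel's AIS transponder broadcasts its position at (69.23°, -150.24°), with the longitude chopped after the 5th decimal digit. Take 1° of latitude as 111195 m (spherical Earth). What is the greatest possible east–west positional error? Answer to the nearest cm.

Truncating at 5 decimal places can drop up to a full unit in the last place, so the longitude may be off by as much as 1e-05°.
One degree of longitude at 69.23° is 111195 × cos 69.23° ≈ 111195 × 0.3546 = 39431.7 m.
So at most 1e-05° × 39431.7 ≈ 0.394317 m east–west.
That is 0.394317 m = 39.432 cm.

39 cm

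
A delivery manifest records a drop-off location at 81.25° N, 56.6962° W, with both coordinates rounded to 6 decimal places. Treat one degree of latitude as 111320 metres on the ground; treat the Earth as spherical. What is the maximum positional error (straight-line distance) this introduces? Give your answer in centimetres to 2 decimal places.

Rounding to 6 decimal places leaves each coordinate within ±5e-07° of the true value.
Latitude error → 5e-07 × 111320 = 0.05566 m along the meridian.
East–west component at 81.25°: 5e-07° × 111320 × cos 81.25° ≈ 5e-07 × 16934.4 ≈ 0.00846719 m.
The two errors are perpendicular, so the maximum displacement is √(0.05566² + 0.00846719²) ≈ 0.0563003 m.
That is 0.0563003 m = 5.63 cm.

5.63 centimetres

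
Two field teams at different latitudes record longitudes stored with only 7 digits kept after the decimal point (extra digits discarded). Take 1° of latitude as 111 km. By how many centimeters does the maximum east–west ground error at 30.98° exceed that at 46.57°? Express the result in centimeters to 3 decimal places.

0.189 centimeters

Truncating at 7 decimal places can drop up to a full unit in the last place, so the longitude may be off by as much as 1e-07°.
Error at 30.98° = 1e-07° × 111000 × cos 30.98° ≈ 0.0111 × 0.8573 = 0.0095166 m.
Error at 46.57° = 1e-07° × 111000 × cos 46.57° ≈ 0.0111 × 0.6875 = 0.0076309 m.
Difference: 0.0095166 − 0.0076309 = 0.0018857 m.
That is 0.00188566 m = 0.18857 cm.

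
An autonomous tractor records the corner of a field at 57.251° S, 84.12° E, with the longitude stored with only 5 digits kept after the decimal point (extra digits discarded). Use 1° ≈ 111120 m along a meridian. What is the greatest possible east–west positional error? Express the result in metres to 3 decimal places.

0.601 metres

Truncating at 5 decimal places can drop up to a full unit in the last place, so the longitude may be off by as much as 1e-05°.
Parallels shrink by cos φ, so at 57.251° a degree of longitude is 111120 × 0.5410 ≈ 60111.5 m.
Maximum E–W displacement: 1e-05 × 60111.5 = 0.601115 m.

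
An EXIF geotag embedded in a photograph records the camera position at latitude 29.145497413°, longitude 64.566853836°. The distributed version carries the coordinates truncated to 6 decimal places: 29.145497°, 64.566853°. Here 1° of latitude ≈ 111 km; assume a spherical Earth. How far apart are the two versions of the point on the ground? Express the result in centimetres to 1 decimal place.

Δlat = 29.145497413 − 29.145497 = +0.000000413°; Δlon = 64.566853836 − 64.566853 = +0.000000836°.
N–S: 0.000000413° × 111000 m/° = 0.045843 m.
East–west at this latitude: 0.000000836° × 111000 × cos 29.1455° ≈ 0.000000836 × 96945.8 = 0.0810467 m.
Hypotenuse of the two orthogonal shifts: √(0.045843² + 0.0810467²) = 0.0931136 m.
That is 0.0931136 m = 9.3114 cm.

9.3 centimetres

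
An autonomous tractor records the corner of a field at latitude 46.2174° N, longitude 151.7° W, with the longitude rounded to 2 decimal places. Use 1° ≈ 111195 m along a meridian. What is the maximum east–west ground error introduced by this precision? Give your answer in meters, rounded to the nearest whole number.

Rounding to 2 decimal places leaves the longitude within ±0.005° of the true value.
One degree of longitude at 46.2174° is 111195 × cos 46.2174° ≈ 111195 × 0.6919 = 76938.5 m.
Maximum E–W displacement: 0.005 × 76938.5 = 384.692 m.

385 meters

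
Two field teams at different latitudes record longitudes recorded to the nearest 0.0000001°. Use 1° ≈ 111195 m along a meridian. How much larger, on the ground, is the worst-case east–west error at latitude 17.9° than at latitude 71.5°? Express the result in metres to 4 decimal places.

0.0035 metres

Rounding to 7 decimal places leaves the longitude within ±5e-08° of the true value.
At 17.9°: 5e-08° × 111195 × cos 17.9° = 5e-08 × 111195 × 0.9516 ≈ 0.0052906 m.
Error at 71.5° = 5e-08° × 111195 × cos 71.5° ≈ 0.0055597 × 0.3173 = 0.0017641 m.
So the lower-latitude error exceeds the higher by 0.0052906 − 0.0017641 = 0.0035265 m.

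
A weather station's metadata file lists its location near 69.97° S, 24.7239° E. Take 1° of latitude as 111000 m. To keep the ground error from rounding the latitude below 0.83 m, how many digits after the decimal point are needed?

5 decimal places

One degree of latitude covers 111000 m.
N decimal places → at most half a unit in the last place, 0.5 × 10⁻ᴺ° = 111000/2 × 10⁻ᴺ m.
Setting 55500 × 10⁻ᴺ ≤ 0.83 gives 10ᴺ ≥ 6.687e+04, i.e. N ≥ 4.83.
At 4 places the error can reach 5.55 m, but 5 places keeps it to 0.555 m.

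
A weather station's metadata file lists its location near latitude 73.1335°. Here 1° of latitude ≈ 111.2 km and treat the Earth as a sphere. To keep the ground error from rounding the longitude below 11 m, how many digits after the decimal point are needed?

At 73.1335° one degree of longitude covers 111200 × cos 73.1335° ≈ 111200 × 0.2901 ≈ 32263.9 m.
N decimal places → at most half a unit in the last place, 0.5 × 10⁻ᴺ° = 32263.9/2 × 10⁻ᴺ m.
Need 0.5 × 32263.9 × 10⁻ᴺ ≤ 11 → 10⁻ᴺ ≤ 6.819e-04, so N ≥ 3.17.
N = 3 would give 16.1 m (too coarse); N = 4 gives 1.61 m ≤ 11 m.

4 decimal places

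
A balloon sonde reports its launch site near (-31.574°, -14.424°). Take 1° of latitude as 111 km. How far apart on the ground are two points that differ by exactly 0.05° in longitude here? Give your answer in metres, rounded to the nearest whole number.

0.05° of longitude at 31.574° is 0.05 × 111000 × cos 31.574° ≈ 0.05 × 94568.1 = 4728.4 m.

4728 metres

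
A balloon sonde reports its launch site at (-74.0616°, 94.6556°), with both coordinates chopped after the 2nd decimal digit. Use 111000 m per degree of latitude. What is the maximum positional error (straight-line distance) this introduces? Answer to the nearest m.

Truncating at 2 decimal places can drop up to a full unit in the last place, so each coordinate may be off by as much as 0.01°.
Latitude error → 0.01 × 111000 = 1110 m along the meridian.
E–W at 74.0616°: 0.01° × 111000 × cos 74.0616° = 0.01 × 111000 × 0.2746 ≈ 304.81 m.
Combining orthogonally: (1110² + 304.81²)^½ ≈ 1151.09 m.

1151 m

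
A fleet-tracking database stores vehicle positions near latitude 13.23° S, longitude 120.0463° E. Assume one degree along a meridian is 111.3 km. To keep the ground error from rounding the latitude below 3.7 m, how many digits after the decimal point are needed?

One degree of latitude covers 111300 m.
Rounding to N decimal places gives at most 0.5 × 10⁻ᴺ degrees of error, i.e. 0.5 × 10⁻ᴺ × 111300 m.
Need 0.5 × 111300 × 10⁻ᴺ ≤ 3.7 → 10⁻ᴺ ≤ 6.649e-05, so N ≥ 4.18.
N = 4 would give 5.57 m (too coarse); N = 5 gives 0.556 m ≤ 3.7 m.

5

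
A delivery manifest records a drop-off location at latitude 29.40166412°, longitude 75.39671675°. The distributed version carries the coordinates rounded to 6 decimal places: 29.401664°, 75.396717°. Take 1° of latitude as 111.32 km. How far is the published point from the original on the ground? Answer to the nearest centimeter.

Δlat = 29.40166412 − 29.401664 = +0.00000012°; Δlon = 75.39671675 − 75.396717 = -0.00000025°.
North–south shift: 0.00000012 × 111320 = 0.0133584 m.
East–west at this latitude: -0.00000025° × 111320 × cos 29.4017° ≈ -0.00000025 × 96981.9 = -0.0242455 m.
Combined displacement = (0.0133584² + 0.0242455²)^½ ≈ 0.0276819 m.
That is 0.0276819 m = 2.7682 cm.

3 centimeters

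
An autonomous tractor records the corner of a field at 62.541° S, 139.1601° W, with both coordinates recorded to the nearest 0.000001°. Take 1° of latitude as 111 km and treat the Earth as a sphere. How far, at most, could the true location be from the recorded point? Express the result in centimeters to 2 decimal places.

Rounding to 6 decimal places leaves each coordinate within ±5e-07° of the true value.
North–south component: 5e-07° × 111000 = 0.0555 m.
East–west component at 62.541°: 5e-07° × 111000 × cos 62.541° ≈ 5e-07 × 51183.6 ≈ 0.0255918 m.
Combining orthogonally: (0.0555² + 0.0255918²)^½ ≈ 0.0611162 m.
That is 0.0611162 m = 6.1116 cm.

6.11 centimeters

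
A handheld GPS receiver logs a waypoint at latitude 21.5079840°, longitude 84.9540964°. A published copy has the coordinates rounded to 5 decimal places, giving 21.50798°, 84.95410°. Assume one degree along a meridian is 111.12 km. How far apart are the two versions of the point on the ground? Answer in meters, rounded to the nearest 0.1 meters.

0.6 meters

The latitude changed by +0.0000040° and the longitude by -0.0000036°.
N–S: 0.0000040° × 111120 m/° = 0.44448 m.
E–W at 21.508°: -0.0000036° × 111120 × cos 21.508° = -0.0000036 × 111120 × 0.9304 ≈ -0.372176 m.
Hypotenuse of the two orthogonal shifts: √(0.44448² + 0.372176²) = 0.579722 m.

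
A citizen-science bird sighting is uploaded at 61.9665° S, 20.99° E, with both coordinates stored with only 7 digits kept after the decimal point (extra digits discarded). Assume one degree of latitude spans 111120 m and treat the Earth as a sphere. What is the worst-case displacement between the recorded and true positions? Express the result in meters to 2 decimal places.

0.01 meters

Truncating at 7 decimal places can drop up to a full unit in the last place, so each coordinate may be off by as much as 1e-07°.
N–S: 1e-07° × 111120 m/° = 0.011112 m.
East–west component at 61.9665°: 1e-07° × 111120 × cos 61.9665° ≈ 1e-07 × 52225 ≈ 0.0052225 m.
The two errors are perpendicular, so the maximum displacement is √(0.011112² + 0.0052225²) ≈ 0.0122781 m.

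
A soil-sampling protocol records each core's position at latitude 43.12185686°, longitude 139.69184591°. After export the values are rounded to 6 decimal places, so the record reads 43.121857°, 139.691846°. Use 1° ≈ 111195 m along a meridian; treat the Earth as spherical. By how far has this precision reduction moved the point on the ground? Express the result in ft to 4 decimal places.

The latitude changed by -0.00000014° and the longitude by -0.00000009°.
N–S: -0.00000014° × 111195 m/° = -0.0155673 m.
East–west at this latitude: -0.00000009° × 111195 × cos 43.1219° ≈ -0.00000009 × 81161.4 = -0.00730453 m.
Combined displacement = (0.0155673² + 0.00730453²)^½ ≈ 0.0171958 m.
In feet: 0.0171958 m ÷ 0.3048 ≈ 0.056417 ft.

0.0564 ft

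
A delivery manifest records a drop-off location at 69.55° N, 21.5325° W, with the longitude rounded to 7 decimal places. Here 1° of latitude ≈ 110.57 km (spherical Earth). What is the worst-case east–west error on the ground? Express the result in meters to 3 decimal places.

0.002 meters

Rounding to 7 decimal places leaves the longitude within ±5e-08° of the true value.
One degree of longitude at 69.55° is 110570 × cos 69.55° ≈ 110570 × 0.3494 = 38632 m.
East–west error: 5e-08° × 38632 m/° ≈ 0.0019316 m.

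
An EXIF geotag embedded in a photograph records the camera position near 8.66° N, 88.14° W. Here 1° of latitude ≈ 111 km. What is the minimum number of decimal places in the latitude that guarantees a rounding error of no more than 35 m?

4 decimal places

One degree of latitude covers 111000 m.
Rounding to N decimal places gives at most 0.5 × 10⁻ᴺ degrees of error, i.e. 0.5 × 10⁻ᴺ × 111000 m.
Setting 55500 × 10⁻ᴺ ≤ 35 gives 10ᴺ ≥ 1586, i.e. N ≥ 3.20.
So 4 decimal places suffice (5.55 m); 3 would allow up to 55.5 m.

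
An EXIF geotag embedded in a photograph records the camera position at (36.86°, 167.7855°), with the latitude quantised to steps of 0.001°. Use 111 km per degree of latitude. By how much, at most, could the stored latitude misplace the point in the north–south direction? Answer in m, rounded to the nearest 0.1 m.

55.5 m

With a 0.001° grid the true value lies within half a step, ±0.001°/2 = ±0.0005°, of the stored one.
So the N–S error is at most 0.0005 × 111000 = 55.5 m.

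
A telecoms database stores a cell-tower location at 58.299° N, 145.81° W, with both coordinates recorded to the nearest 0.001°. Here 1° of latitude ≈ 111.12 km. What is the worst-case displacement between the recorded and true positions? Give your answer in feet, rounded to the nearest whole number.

Rounding to 3 decimal places leaves each coordinate within ±0.0005° of the true value.
North–south component: 0.0005° × 111120 = 55.56 m.
E–W at 58.299°: 0.0005° × 111120 × cos 58.299° = 0.0005 × 111120 × 0.5255 ≈ 29.196 m.
Combining orthogonally: (55.56² + 29.196²)^½ ≈ 62.764 m.
Converting: 62.764 m × 3.2808 ft/m ≈ 205.92 ft.

206 feet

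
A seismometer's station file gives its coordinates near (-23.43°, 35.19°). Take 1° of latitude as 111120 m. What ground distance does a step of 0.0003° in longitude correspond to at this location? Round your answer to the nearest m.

One degree of longitude here spans 111120 × cos 23.43° = 111120 × 0.9175 ≈ 101958 m; 0.0003° of that is 30.5873 m.

31 m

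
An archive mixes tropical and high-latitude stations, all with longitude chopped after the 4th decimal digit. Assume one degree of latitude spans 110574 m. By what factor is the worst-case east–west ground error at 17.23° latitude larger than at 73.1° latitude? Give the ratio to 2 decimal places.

Truncating at 4 decimal places can drop up to a full unit in the last place, so the longitude may be off by as much as 0.0001°.
Error at 17.23° = 0.0001° × 110574 × cos 17.23° ≈ 11.057 × 0.9551 = 10.561 m.
At 73.1°: 0.0001° × 110574 × cos 73.1° = 0.0001 × 110574 × 0.2907 ≈ 3.2144 m.
The ratio reduces to cos 17.23° / cos 73.1° = 0.9551/0.2907 ≈ 3.2856.

3.29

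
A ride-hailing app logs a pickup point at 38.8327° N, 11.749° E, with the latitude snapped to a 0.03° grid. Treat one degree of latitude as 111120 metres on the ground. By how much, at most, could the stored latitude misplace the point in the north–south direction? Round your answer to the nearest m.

1667 m

With a 0.03° grid the true value lies within half a step, ±0.03°/2 = ±0.015°, of the stored one.
Along the meridian that is 0.015° × 111120 m/° = 1666.8 m.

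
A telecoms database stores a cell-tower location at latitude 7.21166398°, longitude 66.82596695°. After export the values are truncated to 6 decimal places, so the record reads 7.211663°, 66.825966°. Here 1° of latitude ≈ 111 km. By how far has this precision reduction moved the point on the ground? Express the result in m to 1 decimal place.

0.2 m

Δlat = 7.21166398 − 7.211663 = +0.00000098°; Δlon = 66.82596695 − 66.825966 = +0.00000095°.
N–S: 0.00000098° × 111000 m/° = 0.10878 m.
East–west at this latitude: 0.00000095° × 111000 × cos 7.21166° ≈ 0.00000095 × 110122 = 0.104616 m.
Distance: √(0.10878² + 0.104616²) ≈ 0.150922 m.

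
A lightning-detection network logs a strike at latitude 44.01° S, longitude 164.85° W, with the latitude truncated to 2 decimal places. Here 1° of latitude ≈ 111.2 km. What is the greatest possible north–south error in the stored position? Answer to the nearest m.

1112 m

Truncating at 2 decimal places can drop up to a full unit in the last place, so the latitude may be off by as much as 0.01°.
North–south distance: 0.01° × 111200 m/° = 1112 m.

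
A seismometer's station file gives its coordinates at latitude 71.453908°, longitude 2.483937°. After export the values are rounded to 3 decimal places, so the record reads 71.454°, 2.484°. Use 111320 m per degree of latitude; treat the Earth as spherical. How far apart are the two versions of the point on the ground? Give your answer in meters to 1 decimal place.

The latitude changed by -0.000092° and the longitude by -0.000063°.
North–south shift: -0.000092 × 111320 = -10.2414 m.
East–west at this latitude: -0.000063° × 111320 × cos 71.454° ≈ -0.000063 × 35407.1 = -2.23065 m.
Hypotenuse of the two orthogonal shifts: √(10.2414² + 2.23065²) = 10.4815 m.

10.5 meters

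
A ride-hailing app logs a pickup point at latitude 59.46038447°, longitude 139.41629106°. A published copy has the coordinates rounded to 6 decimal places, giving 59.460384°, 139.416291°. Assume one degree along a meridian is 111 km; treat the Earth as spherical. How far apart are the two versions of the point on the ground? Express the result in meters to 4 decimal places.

0.0523 meters

The latitude changed by +0.00000047° and the longitude by +0.00000006°.
N–S: 0.00000047° × 111000 m/° = 0.05217 m.
East–west at this latitude: 0.00000006° × 111000 × cos 59.4604° ≈ 0.00000006 × 56402.9 = 0.00338417 m.
Distance: √(0.05217² + 0.00338417²) ≈ 0.0522796 m.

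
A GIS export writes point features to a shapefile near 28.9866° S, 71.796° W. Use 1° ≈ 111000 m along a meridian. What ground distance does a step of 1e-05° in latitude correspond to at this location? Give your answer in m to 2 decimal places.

Along a meridian 1e-05° is 1e-05 × 111000 = 1.11 m.

1.11 m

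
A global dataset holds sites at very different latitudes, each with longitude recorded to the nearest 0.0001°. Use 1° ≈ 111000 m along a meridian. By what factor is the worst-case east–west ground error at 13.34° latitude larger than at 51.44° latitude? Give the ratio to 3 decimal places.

Rounding to 4 decimal places leaves the longitude within ±5e-05° of the true value.
Error at 13.34° = 5e-05° × 111000 × cos 13.34° ≈ 5.55 × 0.9730 = 5.4003 m.
Error at 51.44° = 5e-05° × 111000 × cos 51.44° ≈ 5.55 × 0.6233 = 3.4595 m.
Ratio: 5.4003 / 3.4595 = cos 13.34° / cos 51.44° ≈ 1.5610.

1.561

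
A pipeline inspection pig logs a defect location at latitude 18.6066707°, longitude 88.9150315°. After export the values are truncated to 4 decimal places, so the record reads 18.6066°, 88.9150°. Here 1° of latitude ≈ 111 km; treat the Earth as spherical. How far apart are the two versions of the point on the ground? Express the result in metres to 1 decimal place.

8.5 metres

The latitude changed by +0.0000707° and the longitude by +0.0000315°.
North–south shift: 0.0000707 × 111000 = 7.8477 m.
East–west at this latitude: 0.0000315° × 111000 × cos 18.6066° ≈ 0.0000315 × 105198 = 3.31374 m.
Combined displacement = (7.8477² + 3.31374²)^½ ≈ 8.51864 m.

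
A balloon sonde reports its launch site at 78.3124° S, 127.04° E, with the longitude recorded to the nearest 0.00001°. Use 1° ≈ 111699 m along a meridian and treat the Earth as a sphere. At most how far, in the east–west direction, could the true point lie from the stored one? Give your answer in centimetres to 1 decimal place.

11.3 centimetres

Rounding to 5 decimal places leaves the longitude within ±5e-06° of the true value.
Parallels shrink by cos φ, so at 78.3124° a degree of longitude is 111699 × 0.2026 ≈ 22627.5 m.
Maximum E–W displacement: 5e-06 × 22627.5 = 0.113137 m.
That is 0.113137 m = 11.314 cm.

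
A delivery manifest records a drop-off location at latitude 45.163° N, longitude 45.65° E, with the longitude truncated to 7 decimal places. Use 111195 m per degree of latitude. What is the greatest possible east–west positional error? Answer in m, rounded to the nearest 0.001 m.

Truncating at 7 decimal places can drop up to a full unit in the last place, so the longitude may be off by as much as 1e-07°.
Parallels shrink by cos φ, so at 45.163° a degree of longitude is 111195 × 0.7051 ≈ 78402.7 m.
Maximum E–W displacement: 1e-07 × 78402.7 = 0.00784027 m.

0.008 m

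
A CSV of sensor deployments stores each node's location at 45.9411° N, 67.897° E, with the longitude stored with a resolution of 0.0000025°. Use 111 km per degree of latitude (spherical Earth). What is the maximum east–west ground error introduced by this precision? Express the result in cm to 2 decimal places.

With a 0.0000025° grid the true value lies within half a step, ±0.0000025°/2 = ±1.25e-06°, of the stored one.
One degree of longitude at 45.9411° is 111000 × cos 45.9411° ≈ 111000 × 0.6954 = 77189.1 m.
East–west error: 1.25e-06° × 77189.1 m/° ≈ 0.0964864 m.
That is 0.0964864 m = 9.6486 cm.

9.65 cm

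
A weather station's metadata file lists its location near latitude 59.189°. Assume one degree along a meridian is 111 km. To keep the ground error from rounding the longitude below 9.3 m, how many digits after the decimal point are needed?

4

At 59.189° one degree of longitude covers 111000 × cos 59.189° ≈ 111000 × 0.5122 ≈ 56855.1 m.
Rounding to N decimal places gives at most 0.5 × 10⁻ᴺ degrees of error, i.e. 0.5 × 10⁻ᴺ × 56855.1 m.
Need 0.5 × 56855.1 × 10⁻ᴺ ≤ 9.3 → 10⁻ᴺ ≤ 3.271e-04, so N ≥ 3.49.
So 4 decimal places suffice (2.84 m); 3 would allow up to 28.4 m.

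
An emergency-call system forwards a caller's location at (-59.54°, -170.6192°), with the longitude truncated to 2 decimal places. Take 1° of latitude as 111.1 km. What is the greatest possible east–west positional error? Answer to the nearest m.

563 m

Truncating at 2 decimal places can drop up to a full unit in the last place, so the longitude may be off by as much as 0.01°.
One degree of longitude at 59.54° is 111100 × cos 59.54° ≈ 111100 × 0.5069 = 56320.7 m.
So at most 0.01° × 56320.7 ≈ 563.207 m east–west.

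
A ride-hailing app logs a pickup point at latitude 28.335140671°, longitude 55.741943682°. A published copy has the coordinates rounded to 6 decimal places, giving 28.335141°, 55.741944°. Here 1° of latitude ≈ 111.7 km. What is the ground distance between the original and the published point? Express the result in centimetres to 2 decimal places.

Δlat = 28.335140671 − 28.335141 = -0.000000329°; Δlon = 55.741943682 − 55.741944 = -0.000000318°.
North–south shift: -0.000000329 × 111700 = -0.0367493 m.
E–W at 28.3351°: -0.000000318° × 111700 × cos 28.3351° = -0.000000318 × 111700 × 0.8802 ≈ -0.0312647 m.
Combined displacement = (0.0367493² + 0.0312647²)^½ ≈ 0.0482493 m.
That is 0.0482493 m = 4.8249 cm.

4.82 centimetres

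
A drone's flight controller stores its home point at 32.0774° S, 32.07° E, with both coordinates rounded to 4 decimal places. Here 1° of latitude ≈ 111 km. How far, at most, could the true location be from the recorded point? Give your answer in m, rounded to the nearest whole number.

Rounding to 4 decimal places leaves each coordinate within ±5e-05° of the true value.
N–S: 5e-05° × 111000 m/° = 5.55 m.
East–west component at 32.0774°: 5e-05° × 111000 × cos 32.0774° ≈ 5e-05 × 94053.8 ≈ 4.70269 m.
The two errors are perpendicular, so the maximum displacement is √(5.55² + 4.70269²) ≈ 7.27446 m.

7 m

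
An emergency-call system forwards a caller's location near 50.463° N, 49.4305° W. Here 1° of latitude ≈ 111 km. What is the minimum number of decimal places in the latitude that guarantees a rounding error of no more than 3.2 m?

5

One degree of latitude covers 111000 m.
With N decimal places the half-ulp bound is 0.5·10⁻ᴺ°, or 0.5·10⁻ᴺ × 111000 m on the ground.
Setting 55500 × 10⁻ᴺ ≤ 3.2 gives 10ᴺ ≥ 1.734e+04, i.e. N ≥ 4.24.
So 5 decimal places suffice (0.555 m); 4 would allow up to 5.55 m.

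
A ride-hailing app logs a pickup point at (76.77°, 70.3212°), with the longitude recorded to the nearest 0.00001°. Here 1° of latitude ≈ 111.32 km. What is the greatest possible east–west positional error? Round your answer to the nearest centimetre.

Rounding to 5 decimal places leaves the longitude within ±5e-06° of the true value.
Parallels shrink by cos φ, so at 76.77° a degree of longitude is 111320 × 0.2289 ≈ 25476.8 m.
Maximum E–W displacement: 5e-06 × 25476.8 = 0.127384 m.
That is 0.127384 m = 12.738 cm.

13 centimetres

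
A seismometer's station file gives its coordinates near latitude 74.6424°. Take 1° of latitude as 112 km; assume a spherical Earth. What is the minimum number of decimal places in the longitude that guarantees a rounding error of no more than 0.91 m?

5 decimal places

At 74.6424° one degree of longitude covers 112000 × cos 74.6424° ≈ 112000 × 0.2648 ≈ 29662.4 m.
Rounding to N decimal places gives at most 0.5 × 10⁻ᴺ degrees of error, i.e. 0.5 × 10⁻ᴺ × 29662.4 m.
Need 0.5 × 29662.4 × 10⁻ᴺ ≤ 0.91 → 10⁻ᴺ ≤ 6.136e-05, so N ≥ 4.21.
At 4 places the error can reach 1.48 m, but 5 places keeps it to 0.148 m.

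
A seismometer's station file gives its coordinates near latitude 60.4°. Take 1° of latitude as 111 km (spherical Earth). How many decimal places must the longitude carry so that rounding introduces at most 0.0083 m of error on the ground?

7 decimal places

At 60.4° one degree of longitude covers 111000 × cos 60.4° ≈ 111000 × 0.4939 ≈ 54827.5 m.
N decimal places → at most half a unit in the last place, 0.5 × 10⁻ᴺ° = 54827.5/2 × 10⁻ᴺ m.
Need 0.5 × 54827.5 × 10⁻ᴺ ≤ 0.0083 → 10⁻ᴺ ≤ 3.028e-07, so N ≥ 6.52.
At 6 places the error can reach 0.0274 m, but 7 places keeps it to 0.00274 m.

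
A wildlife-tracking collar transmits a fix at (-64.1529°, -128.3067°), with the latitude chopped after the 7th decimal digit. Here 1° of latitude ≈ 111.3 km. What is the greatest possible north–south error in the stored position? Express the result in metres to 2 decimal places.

Truncating at 7 decimal places can drop up to a full unit in the last place, so the latitude may be off by as much as 1e-07°.
So the N–S error is at most 1e-07 × 111300 = 0.01113 m.

0.01 metres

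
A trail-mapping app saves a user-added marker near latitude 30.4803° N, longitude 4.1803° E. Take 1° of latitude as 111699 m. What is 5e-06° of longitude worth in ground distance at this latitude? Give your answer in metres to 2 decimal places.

0.48 metres

5e-06° of longitude at 30.4803° is 5e-06 × 111699 × cos 30.4803° ≈ 5e-06 × 96262.6 = 0.481313 m.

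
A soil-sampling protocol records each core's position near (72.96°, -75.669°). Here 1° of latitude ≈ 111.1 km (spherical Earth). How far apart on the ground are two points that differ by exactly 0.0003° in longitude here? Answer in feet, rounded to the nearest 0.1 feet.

32.0 feet

0.0003° of longitude at 72.96° is 0.0003 × 111100 × cos 72.96° ≈ 0.0003 × 32556.7 = 9.767 m.
In feet: 9.767 m ÷ 0.3048 ≈ 32.044 ft.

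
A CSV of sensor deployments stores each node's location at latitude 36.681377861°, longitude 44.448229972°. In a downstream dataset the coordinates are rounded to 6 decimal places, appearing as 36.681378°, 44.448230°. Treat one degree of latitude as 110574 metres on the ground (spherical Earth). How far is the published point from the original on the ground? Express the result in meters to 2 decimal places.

0.02 meters

The latitude changed by -0.000000139° and the longitude by -0.000000028°.
North–south shift: -0.000000139 × 110574 = -0.0153698 m.
East–west at this latitude: -0.000000028° × 110574 × cos 36.6814° ≈ -0.000000028 × 88677 = -0.00248296 m.
Distance: √(0.0153698² + 0.00248296²) ≈ 0.0155691 m.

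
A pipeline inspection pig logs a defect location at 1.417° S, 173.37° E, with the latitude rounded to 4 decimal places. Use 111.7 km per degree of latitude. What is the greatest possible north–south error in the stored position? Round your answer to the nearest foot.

Rounding to 4 decimal places leaves the latitude within ±5e-05° of the true value.
North–south distance: 5e-05° × 111700 m/° = 5.585 m.
Converting: 5.585 m × 3.2808 ft/m ≈ 18.323 ft.

18 feet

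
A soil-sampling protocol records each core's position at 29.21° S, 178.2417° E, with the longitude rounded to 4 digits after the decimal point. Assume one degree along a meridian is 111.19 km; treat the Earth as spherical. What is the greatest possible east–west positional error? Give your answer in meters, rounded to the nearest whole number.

5 meters

Rounding to 4 decimal places leaves the longitude within ±5e-05° of the true value.
At latitude 29.21° a degree of longitude spans 111190 m × cos 29.21° = 111190 × 0.8728 ≈ 97050.7 m.
East–west error: 5e-05° × 97050.7 m/° ≈ 4.85254 m.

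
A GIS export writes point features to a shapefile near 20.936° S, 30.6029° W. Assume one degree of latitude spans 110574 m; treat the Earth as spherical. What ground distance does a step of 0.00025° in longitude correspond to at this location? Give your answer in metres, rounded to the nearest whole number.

At 20.936° a degree of longitude is 110574 × cos 20.936° ≈ 103274 m, so 0.00025° corresponds to 25.8185 m.

26 metres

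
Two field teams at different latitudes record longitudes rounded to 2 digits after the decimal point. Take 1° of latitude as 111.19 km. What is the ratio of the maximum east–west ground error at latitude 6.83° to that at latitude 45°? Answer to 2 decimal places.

1.40

Rounding to 2 decimal places leaves the longitude within ±0.005° of the true value.
Error at 6.83° = 0.005° × 111190 × cos 6.83° ≈ 555.95 × 0.9929 = 552 m.
Error at 45° = 0.005° × 111190 × cos 45° ≈ 555.95 × 0.7071 = 393.12 m.
Ratio: 552 / 393.12 = cos 6.83° / cos 45° ≈ 1.4042.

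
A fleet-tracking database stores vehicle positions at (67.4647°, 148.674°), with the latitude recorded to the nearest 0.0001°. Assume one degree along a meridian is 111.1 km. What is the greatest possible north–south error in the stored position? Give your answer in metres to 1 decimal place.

5.6 metres

Rounding to 4 decimal places leaves the latitude within ±5e-05° of the true value.
Along the meridian that is 5e-05° × 111100 m/° = 5.555 m.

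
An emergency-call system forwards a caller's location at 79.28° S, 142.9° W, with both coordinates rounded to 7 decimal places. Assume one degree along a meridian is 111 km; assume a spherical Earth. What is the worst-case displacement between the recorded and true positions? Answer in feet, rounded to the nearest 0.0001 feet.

0.0185 feet

Rounding to 7 decimal places leaves each coordinate within ±5e-08° of the true value.
Latitude error → 5e-08 × 111000 = 0.00555 m along the meridian.
Longitude error → 5e-08 × 111000 × cos 79.28° = 5e-08 × 111000 × 0.1860 ≈ 0.00103235 m.
Combining orthogonally: (0.00555² + 0.00103235²)^½ ≈ 0.0056452 m.
Converting: 0.0056452 m × 3.2808 ft/m ≈ 0.018521 ft.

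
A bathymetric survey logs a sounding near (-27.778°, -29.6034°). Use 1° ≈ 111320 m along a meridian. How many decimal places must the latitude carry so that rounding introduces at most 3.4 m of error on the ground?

One degree of latitude covers 111320 m.
N decimal places → at most half a unit in the last place, 0.5 × 10⁻ᴺ° = 111320/2 × 10⁻ᴺ m.
Need 0.5 × 111320 × 10⁻ᴺ ≤ 3.4 → 10⁻ᴺ ≤ 6.109e-05, so N ≥ 4.21.
So 5 decimal places suffice (0.557 m); 4 would allow up to 5.57 m.

5 decimal places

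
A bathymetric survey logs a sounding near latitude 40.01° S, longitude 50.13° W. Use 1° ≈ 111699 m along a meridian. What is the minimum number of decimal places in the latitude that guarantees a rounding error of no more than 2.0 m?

5 decimal places

One degree of latitude covers 111699 m.
Rounding to N decimal places gives at most 0.5 × 10⁻ᴺ degrees of error, i.e. 0.5 × 10⁻ᴺ × 111699 m.
Setting 55849.5 × 10⁻ᴺ ≤ 2.0 gives 10ᴺ ≥ 2.792e+04, i.e. N ≥ 4.45.
At 4 places the error can reach 5.58 m, but 5 places keeps it to 0.558 m.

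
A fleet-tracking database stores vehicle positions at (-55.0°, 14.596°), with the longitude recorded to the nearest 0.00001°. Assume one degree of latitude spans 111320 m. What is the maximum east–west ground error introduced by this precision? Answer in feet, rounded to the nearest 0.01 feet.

1.05 feet

Rounding to 5 decimal places leaves the longitude within ±5e-06° of the true value.
One degree of longitude at 55° is 111320 × cos 55° ≈ 111320 × 0.5736 = 63850.5 m.
East–west error: 5e-06° × 63850.5 m/° ≈ 0.319253 m.
Converting: 0.319253 m × 3.2808 ft/m ≈ 1.0474 ft.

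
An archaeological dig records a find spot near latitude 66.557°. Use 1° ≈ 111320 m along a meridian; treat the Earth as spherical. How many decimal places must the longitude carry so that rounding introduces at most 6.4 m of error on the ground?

At 66.557° one degree of longitude covers 111320 × cos 66.557° ≈ 111320 × 0.3978 ≈ 44287.2 m.
N decimal places → at most half a unit in the last place, 0.5 × 10⁻ᴺ° = 44287.2/2 × 10⁻ᴺ m.
Need 0.5 × 44287.2 × 10⁻ᴺ ≤ 6.4 → 10⁻ᴺ ≤ 2.890e-04, so N ≥ 3.54.
At 3 places the error can reach 22.1 m, but 4 places keeps it to 2.21 m.

4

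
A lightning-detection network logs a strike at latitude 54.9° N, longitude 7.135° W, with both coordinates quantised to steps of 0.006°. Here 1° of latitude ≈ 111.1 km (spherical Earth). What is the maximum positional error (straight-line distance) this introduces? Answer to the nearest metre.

384 metres

With a 0.006° grid the true value lies within half a step, ±0.006°/2 = ±0.003°, of the stored one.
North–south component: 0.003° × 111100 = 333.3 m.
E–W at 54.9°: 0.003° × 111100 × cos 54.9° = 0.003 × 111100 × 0.5750 ≈ 191.649 m.
Worst case both components are at the extreme and orthogonal: √(333.3² + 191.649²) ≈ 384.471 m.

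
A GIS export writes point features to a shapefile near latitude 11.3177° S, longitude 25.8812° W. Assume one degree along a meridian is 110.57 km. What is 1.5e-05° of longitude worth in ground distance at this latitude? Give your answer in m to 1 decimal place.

One degree of longitude here spans 110570 × cos 11.3177° = 110570 × 0.9806 ≈ 108420 m; 1.5e-05° of that is 1.6263 m.

1.6 m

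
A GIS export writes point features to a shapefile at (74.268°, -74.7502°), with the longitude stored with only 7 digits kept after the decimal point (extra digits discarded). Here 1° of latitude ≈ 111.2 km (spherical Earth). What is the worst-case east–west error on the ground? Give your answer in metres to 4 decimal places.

Truncating at 7 decimal places can drop up to a full unit in the last place, so the longitude may be off by as much as 1e-07°.
At latitude 74.268° a degree of longitude spans 111200 m × cos 74.268° = 111200 × 0.2711 ≈ 30150.6 m.
So at most 1e-07° × 30150.6 ≈ 0.00301506 m east–west.

0.0030 metres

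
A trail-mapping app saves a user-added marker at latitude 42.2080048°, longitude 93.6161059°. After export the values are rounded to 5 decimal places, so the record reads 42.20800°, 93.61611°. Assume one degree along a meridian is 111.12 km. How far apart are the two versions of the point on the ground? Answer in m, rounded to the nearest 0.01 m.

0.63 m

Δlat = 42.2080048 − 42.20800 = +0.0000048°; Δlon = 93.6161059 − 93.61611 = -0.0000041°.
N–S: 0.0000048° × 111120 m/° = 0.533376 m.
East–west at this latitude: -0.0000041° × 111120 × cos 42.208° ≈ -0.0000041 × 82307.8 = -0.337462 m.
Distance: √(0.533376² + 0.337462²) ≈ 0.631166 m.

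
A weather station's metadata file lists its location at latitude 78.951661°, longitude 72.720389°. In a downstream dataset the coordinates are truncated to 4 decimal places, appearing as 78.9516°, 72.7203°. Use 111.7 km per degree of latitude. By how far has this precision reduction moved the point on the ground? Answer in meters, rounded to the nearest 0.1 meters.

7.1 meters

Δlat = 78.951661 − 78.9516 = +0.000061°; Δlon = 72.720389 − 72.7203 = +0.000089°.
N–S: 0.000061° × 111700 m/° = 6.8137 m.
E–W at 78.9516°: 0.000089° × 111700 × cos 78.9516° = 0.000089 × 111700 × 0.1916 ≈ 1.90513 m.
Distance: √(6.8137² + 1.90513²) ≈ 7.07503 m.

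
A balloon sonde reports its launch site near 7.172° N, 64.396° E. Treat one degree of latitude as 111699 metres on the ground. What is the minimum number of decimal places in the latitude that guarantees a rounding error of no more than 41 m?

4

One degree of latitude covers 111699 m.
Rounding to N decimal places gives at most 0.5 × 10⁻ᴺ degrees of error, i.e. 0.5 × 10⁻ᴺ × 111699 m.
Setting 55849.5 × 10⁻ᴺ ≤ 41 gives 10ᴺ ≥ 1362, i.e. N ≥ 3.13.
At 3 places the error can reach 55.8 m, but 4 places keeps it to 5.58 m.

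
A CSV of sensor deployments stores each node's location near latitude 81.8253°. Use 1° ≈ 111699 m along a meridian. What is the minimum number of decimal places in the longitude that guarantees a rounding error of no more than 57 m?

At 81.8253° one degree of longitude covers 111699 × cos 81.8253° ≈ 111699 × 0.1422 ≈ 15882.7 m.
With N decimal places the half-ulp bound is 0.5·10⁻ᴺ°, or 0.5·10⁻ᴺ × 15882.7 m on the ground.
Setting 7941.34 × 10⁻ᴺ ≤ 57 gives 10ᴺ ≥ 139.3, i.e. N ≥ 2.14.
N = 2 would give 79.4 m (too coarse); N = 3 gives 7.94 m ≤ 57 m.

3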